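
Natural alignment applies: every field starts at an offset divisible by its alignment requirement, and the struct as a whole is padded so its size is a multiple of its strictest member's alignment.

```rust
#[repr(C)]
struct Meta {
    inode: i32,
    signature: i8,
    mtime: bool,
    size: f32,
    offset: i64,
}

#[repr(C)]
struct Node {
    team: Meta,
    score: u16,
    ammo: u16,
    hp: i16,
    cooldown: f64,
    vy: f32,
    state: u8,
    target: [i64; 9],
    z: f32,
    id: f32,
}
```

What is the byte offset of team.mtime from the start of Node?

5

Meta: 0..4  inode  (4B, 4-aligned); 4..5  signature  (1B, 1-aligned); 5..6  mtime  (1B, 1-aligned); 6..8  -- padding (2B); 8..12  size  (4B, 4-aligned); 12..16  -- padding (4B); 16..24  offset  (8B, 8-aligned); sizeof = 24, alignof = 8
0..24  team  (24B, 8-aligned)
within Meta: mtime at 5
0 + 5 = 5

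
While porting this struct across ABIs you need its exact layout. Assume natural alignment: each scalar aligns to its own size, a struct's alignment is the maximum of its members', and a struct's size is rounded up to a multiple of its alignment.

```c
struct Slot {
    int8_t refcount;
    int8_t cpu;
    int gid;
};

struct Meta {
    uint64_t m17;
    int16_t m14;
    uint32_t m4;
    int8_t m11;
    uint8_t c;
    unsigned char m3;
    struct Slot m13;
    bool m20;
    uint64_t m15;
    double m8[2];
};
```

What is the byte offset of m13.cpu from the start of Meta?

Slot: @0: refcount [1B, align 1] → 1; @1: cpu [1B, align 1] → 2; +2 pad (align 4); @4: gid [4B, align 4] → 8; size 8, align 4
@0: m17 [8B, align 8] → 8
@8: m14 [2B, align 2] → 10
+2 pad (align 4)
@12: m4 [4B, align 4] → 16
@16: m11 [1B, align 1] → 17
@17: c [1B, align 1] → 18
@18: m3 [1B, align 1] → 19
+1 pad (align 4)
@20: m13 [8B, align 4] → 28
within Slot: cpu at 1
20 + 1 = 21

21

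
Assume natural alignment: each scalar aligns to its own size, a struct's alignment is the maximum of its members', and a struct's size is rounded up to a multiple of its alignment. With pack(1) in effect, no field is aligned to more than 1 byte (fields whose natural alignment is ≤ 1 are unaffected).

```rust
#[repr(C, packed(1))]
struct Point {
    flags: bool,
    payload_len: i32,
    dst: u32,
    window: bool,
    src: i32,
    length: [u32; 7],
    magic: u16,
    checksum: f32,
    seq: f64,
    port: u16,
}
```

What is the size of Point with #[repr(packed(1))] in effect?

0..1  flags  (1B, 1-aligned)
1..5  payload_len  (4B, 1-aligned)
5..9  dst  (4B, 1-aligned)
9..10  window  (1B, 1-aligned)
10..14  src  (4B, 1-aligned)
14..42  length  (28B, 1-aligned)
42..44  magic  (2B, 1-aligned)
44..48  checksum  (4B, 1-aligned)
48..56  seq  (8B, 1-aligned)
56..58  port  (2B, 1-aligned)
sizeof = 58, alignof = 1

58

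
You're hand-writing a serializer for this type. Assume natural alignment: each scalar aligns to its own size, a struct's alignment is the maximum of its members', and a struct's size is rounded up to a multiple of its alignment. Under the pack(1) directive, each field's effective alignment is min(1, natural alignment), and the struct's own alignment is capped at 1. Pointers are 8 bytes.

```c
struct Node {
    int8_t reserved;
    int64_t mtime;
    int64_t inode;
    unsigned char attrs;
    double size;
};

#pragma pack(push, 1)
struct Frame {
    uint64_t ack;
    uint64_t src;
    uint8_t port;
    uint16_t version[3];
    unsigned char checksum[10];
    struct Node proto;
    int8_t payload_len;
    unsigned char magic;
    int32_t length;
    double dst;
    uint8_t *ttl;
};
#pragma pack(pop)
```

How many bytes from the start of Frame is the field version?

17

Node: @0: reserved [1B, align 1] → 1; +7 pad (align 8); @8: mtime [8B, align 8] → 16; @16: inode [8B, align 8] → 24; @24: attrs [1B, align 1] → 25; +7 pad (align 8); @32: size [8B, align 8] → 40; size 40, align 8
@0: ack [8B, align 1] → 8
@8: src [8B, align 1] → 16
@16: port [1B, align 1] → 17
@17: version [6B, align 1] → 23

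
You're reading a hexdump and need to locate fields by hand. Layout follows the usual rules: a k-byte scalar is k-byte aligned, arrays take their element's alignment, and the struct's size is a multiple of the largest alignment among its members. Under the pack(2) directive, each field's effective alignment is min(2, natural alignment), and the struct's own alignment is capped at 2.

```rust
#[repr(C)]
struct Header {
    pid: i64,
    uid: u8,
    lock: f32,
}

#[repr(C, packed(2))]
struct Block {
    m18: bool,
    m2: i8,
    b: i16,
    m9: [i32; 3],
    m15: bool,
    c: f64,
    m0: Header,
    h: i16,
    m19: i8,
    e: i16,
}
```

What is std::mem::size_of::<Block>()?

48

Header: pid at 0 (size 8, align 8) → ends 8; uid at 8 (size 1, align 1) → ends 9; pad 3 to align 4 for lock; lock at 12 (size 4, align 4) → ends 16; total 16 bytes, alignment 8
m18 at 0 (size 1, align 1) → ends 1
m2 at 1 (size 1, align 1) → ends 2
b at 2 (size 2, align 2) → ends 4
m9 at 4 (size 12, align 2) → ends 16
m15 at 16 (size 1, align 1) → ends 17
pad 1 to align 2 for c
c at 18 (size 8, align 2) → ends 26
m0 at 26 (size 16, align 2) → ends 42
h at 42 (size 2, align 2) → ends 44
m19 at 44 (size 1, align 1) → ends 45
pad 1 to align 2 for e
e at 46 (size 2, align 2) → ends 48
total 48 bytes, alignment 2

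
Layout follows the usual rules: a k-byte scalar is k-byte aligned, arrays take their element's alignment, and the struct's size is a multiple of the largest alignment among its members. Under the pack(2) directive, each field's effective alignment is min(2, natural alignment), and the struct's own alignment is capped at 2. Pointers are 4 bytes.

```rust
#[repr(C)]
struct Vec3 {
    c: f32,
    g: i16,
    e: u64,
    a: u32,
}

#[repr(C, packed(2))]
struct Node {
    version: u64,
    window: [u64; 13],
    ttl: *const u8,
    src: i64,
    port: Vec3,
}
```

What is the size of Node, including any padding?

148

Vec3: c at 0 (size 4, align 4) → ends 4; g at 4 (size 2, align 2) → ends 6; pad 2 to align 8 for e; e at 8 (size 8, align 8) → ends 16; a at 16 (size 4, align 4) → ends 20; tail pad 4 to reach multiple of 8; total 24 bytes, alignment 8
version at 0 (size 8, align 2) → ends 8
window at 8 (size 104, align 2) → ends 112
ttl at 112 (size 4, align 2) → ends 116
src at 116 (size 8, align 2) → ends 124
port at 124 (size 24, align 2) → ends 148
total 148 bytes, alignment 2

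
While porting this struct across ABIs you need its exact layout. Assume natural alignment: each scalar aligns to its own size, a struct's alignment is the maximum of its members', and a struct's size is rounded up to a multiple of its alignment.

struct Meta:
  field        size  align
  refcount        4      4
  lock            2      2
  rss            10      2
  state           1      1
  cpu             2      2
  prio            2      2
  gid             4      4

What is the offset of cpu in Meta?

@0: refcount [4B, align 4] → 4
@4: lock [2B, align 2] → 6
@6: rss [10B, align 2] → 16
@16: state [1B, align 1] → 17
+1 pad (align 2)
@18: cpu [2B, align 2] → 20

18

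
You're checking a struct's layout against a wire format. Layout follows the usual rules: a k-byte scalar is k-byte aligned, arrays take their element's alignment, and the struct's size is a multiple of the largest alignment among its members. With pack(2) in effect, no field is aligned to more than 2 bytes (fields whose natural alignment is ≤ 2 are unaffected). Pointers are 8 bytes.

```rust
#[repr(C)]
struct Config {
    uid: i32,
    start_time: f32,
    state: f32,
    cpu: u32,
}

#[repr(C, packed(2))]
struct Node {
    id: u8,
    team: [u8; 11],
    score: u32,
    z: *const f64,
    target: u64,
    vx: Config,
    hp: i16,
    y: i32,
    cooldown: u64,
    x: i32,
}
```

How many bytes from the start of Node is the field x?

62

Config: 0..4  uid  (4B, 4-aligned); 4..8  start_time  (4B, 4-aligned); 8..12  state  (4B, 4-aligned); 12..16  cpu  (4B, 4-aligned); sizeof = 16, alignof = 4
0..1  id  (1B, 1-aligned)
1..12  team  (11B, 1-aligned)
12..16  score  (4B, 2-aligned)
16..24  z  (8B, 2-aligned)
24..32  target  (8B, 2-aligned)
32..48  vx  (16B, 2-aligned)
48..50  hp  (2B, 2-aligned)
50..54  y  (4B, 2-aligned)
54..62  cooldown  (8B, 2-aligned)
62..66  x  (4B, 2-aligned)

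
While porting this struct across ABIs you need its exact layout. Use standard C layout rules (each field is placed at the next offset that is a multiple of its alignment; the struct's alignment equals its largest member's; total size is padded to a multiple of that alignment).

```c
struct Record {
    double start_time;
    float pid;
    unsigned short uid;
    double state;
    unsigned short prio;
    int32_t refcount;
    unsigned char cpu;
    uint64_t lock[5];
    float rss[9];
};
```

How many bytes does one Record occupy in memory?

120 bytes

0..8  start_time  (8B, 8-aligned)
8..12  pid  (4B, 4-aligned)
12..14  uid  (2B, 2-aligned)
14..16  -- padding (2B)
16..24  state  (8B, 8-aligned)
24..26  prio  (2B, 2-aligned)
26..28  -- padding (2B)
28..32  refcount  (4B, 4-aligned)
32..33  cpu  (1B, 1-aligned)
33..40  -- padding (7B)
40..80  lock  (40B, 8-aligned)
80..116  rss  (36B, 4-aligned)
116..120  -- tail padding (4B)
sizeof = 120, alignof = 8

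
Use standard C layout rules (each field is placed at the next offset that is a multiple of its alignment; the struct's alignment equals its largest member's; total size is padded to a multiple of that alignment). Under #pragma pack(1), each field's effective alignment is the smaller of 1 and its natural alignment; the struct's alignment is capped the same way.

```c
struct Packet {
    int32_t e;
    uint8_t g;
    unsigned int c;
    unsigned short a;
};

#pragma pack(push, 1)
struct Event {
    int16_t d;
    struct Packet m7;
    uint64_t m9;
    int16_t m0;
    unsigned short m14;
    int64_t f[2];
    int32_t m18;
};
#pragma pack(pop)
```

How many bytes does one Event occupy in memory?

50

Packet: e at 0 (size 4, align 4) → ends 4; g at 4 (size 1, align 1) → ends 5; pad 3 to align 4 for c; c at 8 (size 4, align 4) → ends 12; a at 12 (size 2, align 2) → ends 14; tail pad 2 to reach multiple of 4; total 16 bytes, alignment 4
d at 0 (size 2, align 1) → ends 2
m7 at 2 (size 16, align 1) → ends 18
m9 at 18 (size 8, align 1) → ends 26
m0 at 26 (size 2, align 1) → ends 28
m14 at 28 (size 2, align 1) → ends 30
f at 30 (size 16, align 1) → ends 46
m18 at 46 (size 4, align 1) → ends 50
total 50 bytes, alignment 1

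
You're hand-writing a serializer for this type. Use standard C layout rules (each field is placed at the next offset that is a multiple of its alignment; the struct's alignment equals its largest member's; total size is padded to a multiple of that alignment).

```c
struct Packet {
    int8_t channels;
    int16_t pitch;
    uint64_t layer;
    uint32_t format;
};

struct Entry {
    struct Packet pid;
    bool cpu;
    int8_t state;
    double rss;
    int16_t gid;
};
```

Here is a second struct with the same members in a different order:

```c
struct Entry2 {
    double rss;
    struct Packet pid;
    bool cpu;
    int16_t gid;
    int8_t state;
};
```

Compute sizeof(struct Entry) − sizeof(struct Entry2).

Packet: 0..1  channels  (1B, 1-aligned); 1..2  -- padding (1B); 2..4  pitch  (2B, 2-aligned); 4..8  -- padding (4B); 8..16  layer  (8B, 8-aligned); 16..20  format  (4B, 4-aligned); 20..24  -- tail padding (4B); sizeof = 24, alignof = 8
0..24  pid  (24B, 8-aligned)
24..25  cpu  (1B, 1-aligned)
25..26  state  (1B, 1-aligned)
26..32  -- padding (6B)
32..40  rss  (8B, 8-aligned)
40..42  gid  (2B, 2-aligned)
42..48  -- tail padding (6B)
sizeof = 48, alignof = 8
— Entry2 —
0..8  rss  (8B, 8-aligned)
8..32  pid  (24B, 8-aligned)
32..33  cpu  (1B, 1-aligned)
33..34  -- padding (1B)
34..36  gid  (2B, 2-aligned)
36..37  state  (1B, 1-aligned)
37..40  -- tail padding (3B)
sizeof = 40, alignof = 8
48 − 40 = 8

8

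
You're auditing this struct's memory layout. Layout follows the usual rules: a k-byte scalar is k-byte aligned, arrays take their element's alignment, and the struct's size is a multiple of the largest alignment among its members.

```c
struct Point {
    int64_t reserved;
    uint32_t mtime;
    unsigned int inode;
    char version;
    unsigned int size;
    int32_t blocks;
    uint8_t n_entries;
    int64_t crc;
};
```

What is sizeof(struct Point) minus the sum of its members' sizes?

6

0..8  reserved  (8B, 8-aligned)
8..12  mtime  (4B, 4-aligned)
12..16  inode  (4B, 4-aligned)
16..17  version  (1B, 1-aligned)
17..20  -- padding (3B)
20..24  size  (4B, 4-aligned)
24..28  blocks  (4B, 4-aligned)
28..29  n_entries  (1B, 1-aligned)
29..32  -- padding (3B)
32..40  crc  (8B, 8-aligned)
sizeof = 40, alignof = 8
data bytes 34, size 40 → padding 6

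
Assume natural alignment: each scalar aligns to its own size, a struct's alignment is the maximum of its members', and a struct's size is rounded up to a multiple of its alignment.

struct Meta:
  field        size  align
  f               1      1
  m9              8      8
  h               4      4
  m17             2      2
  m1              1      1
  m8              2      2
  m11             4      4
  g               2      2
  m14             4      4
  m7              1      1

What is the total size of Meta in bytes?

48 bytes

@0: f [1B, align 1] → 1
+7 pad (align 8)
@8: m9 [8B, align 8] → 16
@16: h [4B, align 4] → 20
@20: m17 [2B, align 2] → 22
@22: m1 [1B, align 1] → 23
+1 pad (align 2)
@24: m8 [2B, align 2] → 26
+2 pad (align 4)
@28: m11 [4B, align 4] → 32
@32: g [2B, align 2] → 34
+2 pad (align 4)
@36: m14 [4B, align 4] → 40
@40: m7 [1B, align 1] → 41
+7 tail pad (align 8)
size 48, align 8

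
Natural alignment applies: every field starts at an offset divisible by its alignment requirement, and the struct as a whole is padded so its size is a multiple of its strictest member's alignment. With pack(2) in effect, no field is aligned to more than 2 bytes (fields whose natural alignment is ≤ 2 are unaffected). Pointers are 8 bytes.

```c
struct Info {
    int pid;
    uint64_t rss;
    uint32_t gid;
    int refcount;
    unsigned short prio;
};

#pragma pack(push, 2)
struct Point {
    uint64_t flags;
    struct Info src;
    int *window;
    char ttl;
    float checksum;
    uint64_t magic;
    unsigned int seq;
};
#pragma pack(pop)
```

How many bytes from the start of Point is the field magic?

Info: @0: pid [4B, align 4] → 4; +4 pad (align 8); @8: rss [8B, align 8] → 16; @16: gid [4B, align 4] → 20; @20: refcount [4B, align 4] → 24; @24: prio [2B, align 2] → 26; +6 tail pad (align 8); size 32, align 8
@0: flags [8B, align 2] → 8
@8: src [32B, align 2] → 40
@40: window [8B, align 2] → 48
@48: ttl [1B, align 1] → 49
+1 pad (align 2)
@50: checksum [4B, align 2] → 54
@54: magic [8B, align 2] → 62

54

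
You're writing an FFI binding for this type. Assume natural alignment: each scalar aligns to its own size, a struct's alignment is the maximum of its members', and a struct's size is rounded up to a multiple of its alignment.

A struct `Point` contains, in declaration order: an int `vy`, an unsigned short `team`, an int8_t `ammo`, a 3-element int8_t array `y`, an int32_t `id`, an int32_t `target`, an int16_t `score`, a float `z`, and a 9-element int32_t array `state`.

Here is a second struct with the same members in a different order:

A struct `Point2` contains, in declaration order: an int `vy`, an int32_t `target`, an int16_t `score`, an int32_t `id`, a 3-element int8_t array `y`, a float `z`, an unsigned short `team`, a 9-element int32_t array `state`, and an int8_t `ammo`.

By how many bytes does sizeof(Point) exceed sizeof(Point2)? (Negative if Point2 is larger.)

-4

@0: vy [4B, align 4] → 4
@4: team [2B, align 2] → 6
@6: ammo [1B, align 1] → 7
@7: y [3B, align 1] → 10
+2 pad (align 4)
@12: id [4B, align 4] → 16
@16: target [4B, align 4] → 20
@20: score [2B, align 2] → 22
+2 pad (align 4)
@24: z [4B, align 4] → 28
@28: state [36B, align 4] → 64
size 64, align 4
— Point2 —
@0: vy [4B, align 4] → 4
@4: target [4B, align 4] → 8
@8: score [2B, align 2] → 10
+2 pad (align 4)
@12: id [4B, align 4] → 16
@16: y [3B, align 1] → 19
+1 pad (align 4)
@20: z [4B, align 4] → 24
@24: team [2B, align 2] → 26
+2 pad (align 4)
@28: state [36B, align 4] → 64
@64: ammo [1B, align 1] → 65
+3 tail pad (align 4)
size 68, align 4
64 − 68 = -4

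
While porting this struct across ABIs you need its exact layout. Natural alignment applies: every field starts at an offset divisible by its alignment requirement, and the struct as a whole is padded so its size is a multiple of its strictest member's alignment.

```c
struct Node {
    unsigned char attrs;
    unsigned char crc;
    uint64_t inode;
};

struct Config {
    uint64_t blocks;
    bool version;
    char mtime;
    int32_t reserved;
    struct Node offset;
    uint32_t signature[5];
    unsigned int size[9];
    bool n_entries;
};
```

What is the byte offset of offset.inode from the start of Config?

24

Node: 0..1  attrs  (1B, 1-aligned); 1..2  crc  (1B, 1-aligned); 2..8  -- padding (6B); 8..16  inode  (8B, 8-aligned); sizeof = 16, alignof = 8
0..8  blocks  (8B, 8-aligned)
8..9  version  (1B, 1-aligned)
9..10  mtime  (1B, 1-aligned)
10..12  -- padding (2B)
12..16  reserved  (4B, 4-aligned)
16..32  offset  (16B, 8-aligned)
within Node: inode at 8
16 + 8 = 24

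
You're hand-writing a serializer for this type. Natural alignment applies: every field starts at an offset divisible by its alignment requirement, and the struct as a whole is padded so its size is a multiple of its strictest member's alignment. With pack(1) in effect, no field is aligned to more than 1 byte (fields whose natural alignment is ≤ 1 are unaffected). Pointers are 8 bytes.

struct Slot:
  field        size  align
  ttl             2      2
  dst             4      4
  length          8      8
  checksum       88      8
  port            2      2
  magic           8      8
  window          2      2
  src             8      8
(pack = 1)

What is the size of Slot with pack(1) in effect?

122

@0: ttl [2B, align 1] → 2
@2: dst [4B, align 1] → 6
@6: length [8B, align 1] → 14
@14: checksum [88B, align 1] → 102
@102: port [2B, align 1] → 104
@104: magic [8B, align 1] → 112
@112: window [2B, align 1] → 114
@114: src [8B, align 1] → 122
size 122, align 1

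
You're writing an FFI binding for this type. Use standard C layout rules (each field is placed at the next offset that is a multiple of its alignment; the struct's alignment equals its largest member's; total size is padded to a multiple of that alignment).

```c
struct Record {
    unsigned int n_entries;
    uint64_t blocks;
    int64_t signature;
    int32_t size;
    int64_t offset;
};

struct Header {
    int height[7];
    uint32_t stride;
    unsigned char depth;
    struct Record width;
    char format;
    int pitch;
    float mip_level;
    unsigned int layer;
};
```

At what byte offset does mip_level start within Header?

Record: 0..4  n_entries  (4B, 4-aligned); 4..8  -- padding (4B); 8..16  blocks  (8B, 8-aligned); 16..24  signature  (8B, 8-aligned); 24..28  size  (4B, 4-aligned); 28..32  -- padding (4B); 32..40  offset  (8B, 8-aligned); sizeof = 40, alignof = 8
0..28  height  (28B, 4-aligned)
28..32  stride  (4B, 4-aligned)
32..33  depth  (1B, 1-aligned)
33..40  -- padding (7B)
40..80  width  (40B, 8-aligned)
80..81  format  (1B, 1-aligned)
81..84  -- padding (3B)
84..88  pitch  (4B, 4-aligned)
88..92  mip_level  (4B, 4-aligned)

88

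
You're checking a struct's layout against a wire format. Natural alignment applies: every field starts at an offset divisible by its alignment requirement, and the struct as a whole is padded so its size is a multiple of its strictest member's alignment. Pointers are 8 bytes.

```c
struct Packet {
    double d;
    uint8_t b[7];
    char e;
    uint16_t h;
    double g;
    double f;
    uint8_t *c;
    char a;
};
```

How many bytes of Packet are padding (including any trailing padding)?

13

d at 0 (size 8, align 8) → ends 8
b at 8 (size 7, align 1) → ends 15
e at 15 (size 1, align 1) → ends 16
h at 16 (size 2, align 2) → ends 18
pad 6 to align 8 for g
g at 24 (size 8, align 8) → ends 32
f at 32 (size 8, align 8) → ends 40
c at 40 (size 8, align 8) → ends 48
a at 48 (size 1, align 1) → ends 49
tail pad 7 to reach multiple of 8
total 56 bytes, alignment 8
data bytes 43, size 56 → padding 13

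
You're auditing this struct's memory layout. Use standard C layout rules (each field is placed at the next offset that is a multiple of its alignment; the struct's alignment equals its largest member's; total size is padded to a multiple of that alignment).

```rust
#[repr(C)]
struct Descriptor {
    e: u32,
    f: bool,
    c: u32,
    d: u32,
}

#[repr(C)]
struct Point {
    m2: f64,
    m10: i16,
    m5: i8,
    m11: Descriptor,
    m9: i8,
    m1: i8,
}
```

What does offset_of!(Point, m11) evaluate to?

Descriptor: @0: e [4B, align 4] → 4; @4: f [1B, align 1] → 5; +3 pad (align 4); @8: c [4B, align 4] → 12; @12: d [4B, align 4] → 16; size 16, align 4
@0: m2 [8B, align 8] → 8
@8: m10 [2B, align 2] → 10
@10: m5 [1B, align 1] → 11
+1 pad (align 4)
@12: m11 [16B, align 4] → 28

12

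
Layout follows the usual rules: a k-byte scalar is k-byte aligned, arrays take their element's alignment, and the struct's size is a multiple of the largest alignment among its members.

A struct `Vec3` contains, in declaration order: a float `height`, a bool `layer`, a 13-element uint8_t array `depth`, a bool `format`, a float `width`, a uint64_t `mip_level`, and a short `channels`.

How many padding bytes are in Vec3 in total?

@0: height [4B, align 4] → 4
@4: layer [1B, align 1] → 5
@5: depth [13B, align 1] → 18
@18: format [1B, align 1] → 19
+1 pad (align 4)
@20: width [4B, align 4] → 24
@24: mip_level [8B, align 8] → 32
@32: channels [2B, align 2] → 34
+6 tail pad (align 8)
size 40, align 8
data bytes 33, size 40 → padding 7

7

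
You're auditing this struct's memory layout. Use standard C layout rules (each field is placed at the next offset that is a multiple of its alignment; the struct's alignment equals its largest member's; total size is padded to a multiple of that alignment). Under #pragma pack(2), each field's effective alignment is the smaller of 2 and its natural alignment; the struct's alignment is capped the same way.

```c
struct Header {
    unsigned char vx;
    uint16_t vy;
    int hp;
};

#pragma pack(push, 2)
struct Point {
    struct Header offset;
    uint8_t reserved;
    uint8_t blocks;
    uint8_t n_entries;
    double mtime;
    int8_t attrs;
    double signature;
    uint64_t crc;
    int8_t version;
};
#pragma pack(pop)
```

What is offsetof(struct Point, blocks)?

9

Header: @0: vx [1B, align 1] → 1; +1 pad (align 2); @2: vy [2B, align 2] → 4; @4: hp [4B, align 4] → 8; size 8, align 4
@0: offset [8B, align 2] → 8
@8: reserved [1B, align 1] → 9
@9: blocks [1B, align 1] → 10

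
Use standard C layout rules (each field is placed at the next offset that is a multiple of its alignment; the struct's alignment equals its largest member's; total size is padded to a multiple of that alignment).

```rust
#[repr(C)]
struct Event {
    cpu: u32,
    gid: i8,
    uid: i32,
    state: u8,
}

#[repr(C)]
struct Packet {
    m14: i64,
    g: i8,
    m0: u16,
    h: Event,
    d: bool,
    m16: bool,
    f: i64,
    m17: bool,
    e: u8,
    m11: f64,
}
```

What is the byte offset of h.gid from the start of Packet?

16

Event: 0..4  cpu  (4B, 4-aligned); 4..5  gid  (1B, 1-aligned); 5..8  -- padding (3B); 8..12  uid  (4B, 4-aligned); 12..13  state  (1B, 1-aligned); 13..16  -- tail padding (3B); sizeof = 16, alignof = 4
0..8  m14  (8B, 8-aligned)
8..9  g  (1B, 1-aligned)
9..10  -- padding (1B)
10..12  m0  (2B, 2-aligned)
12..28  h  (16B, 4-aligned)
within Event: gid at 4
12 + 4 = 16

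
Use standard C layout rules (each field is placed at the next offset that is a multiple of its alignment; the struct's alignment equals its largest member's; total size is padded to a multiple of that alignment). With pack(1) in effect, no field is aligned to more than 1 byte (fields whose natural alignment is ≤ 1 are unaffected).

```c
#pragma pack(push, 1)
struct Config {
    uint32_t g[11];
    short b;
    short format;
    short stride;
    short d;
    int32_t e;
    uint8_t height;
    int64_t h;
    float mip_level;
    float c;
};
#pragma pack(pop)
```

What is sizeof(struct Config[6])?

0..44  g  (44B, 1-aligned)
44..46  b  (2B, 1-aligned)
46..48  format  (2B, 1-aligned)
48..50  stride  (2B, 1-aligned)
50..52  d  (2B, 1-aligned)
52..56  e  (4B, 1-aligned)
56..57  height  (1B, 1-aligned)
57..65  h  (8B, 1-aligned)
65..69  mip_level  (4B, 1-aligned)
69..73  c  (4B, 1-aligned)
sizeof = 73, alignof = 1
array of 6: 6 × 73 = 438

438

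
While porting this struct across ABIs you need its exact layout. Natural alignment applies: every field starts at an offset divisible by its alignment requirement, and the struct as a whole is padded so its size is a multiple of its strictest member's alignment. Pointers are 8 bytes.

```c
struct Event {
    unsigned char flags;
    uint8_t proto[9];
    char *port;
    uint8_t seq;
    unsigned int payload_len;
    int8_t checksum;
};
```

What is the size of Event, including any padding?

flags at 0 (size 1, align 1) → ends 1
proto at 1 (size 9, align 1) → ends 10
pad 6 to align 8 for port
port at 16 (size 8, align 8) → ends 24
seq at 24 (size 1, align 1) → ends 25
pad 3 to align 4 for payload_len
payload_len at 28 (size 4, align 4) → ends 32
checksum at 32 (size 1, align 1) → ends 33
tail pad 7 to reach multiple of 8
total 40 bytes, alignment 8

40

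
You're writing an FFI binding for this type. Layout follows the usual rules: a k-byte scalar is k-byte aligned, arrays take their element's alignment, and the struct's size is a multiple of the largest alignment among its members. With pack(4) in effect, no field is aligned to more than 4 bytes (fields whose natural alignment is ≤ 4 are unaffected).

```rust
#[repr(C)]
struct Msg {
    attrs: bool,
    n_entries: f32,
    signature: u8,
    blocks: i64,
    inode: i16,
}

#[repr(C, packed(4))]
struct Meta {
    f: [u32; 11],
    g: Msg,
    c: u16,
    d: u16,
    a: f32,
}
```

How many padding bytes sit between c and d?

Msg: @0: attrs [1B, align 1] → 1; +3 pad (align 4); @4: n_entries [4B, align 4] → 8; @8: signature [1B, align 1] → 9; +7 pad (align 8); @16: blocks [8B, align 8] → 24; @24: inode [2B, align 2] → 26; +6 tail pad (align 8); size 32, align 8
@0: f [44B, align 4] → 44
@44: g [32B, align 4] → 76
@76: c [2B, align 2] → 78
@78: d [2B, align 2] → 80

0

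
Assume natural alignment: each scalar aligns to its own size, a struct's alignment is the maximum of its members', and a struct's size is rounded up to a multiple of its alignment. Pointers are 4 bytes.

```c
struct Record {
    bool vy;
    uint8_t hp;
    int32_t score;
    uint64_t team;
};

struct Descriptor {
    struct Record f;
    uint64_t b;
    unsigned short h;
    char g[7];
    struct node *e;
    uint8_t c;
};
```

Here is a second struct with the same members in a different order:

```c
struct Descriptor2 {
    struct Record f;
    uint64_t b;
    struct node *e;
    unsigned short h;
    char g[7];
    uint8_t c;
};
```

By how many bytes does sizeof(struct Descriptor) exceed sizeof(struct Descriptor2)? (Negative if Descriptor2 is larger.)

Record: 0..1  vy  (1B, 1-aligned); 1..2  hp  (1B, 1-aligned); 2..4  -- padding (2B); 4..8  score  (4B, 4-aligned); 8..16  team  (8B, 8-aligned); sizeof = 16, alignof = 8
0..16  f  (16B, 8-aligned)
16..24  b  (8B, 8-aligned)
24..26  h  (2B, 2-aligned)
26..33  g  (7B, 1-aligned)
33..36  -- padding (3B)
36..40  e  (4B, 4-aligned)
40..41  c  (1B, 1-aligned)
41..48  -- tail padding (7B)
sizeof = 48, alignof = 8
— Descriptor2 —
0..16  f  (16B, 8-aligned)
16..24  b  (8B, 8-aligned)
24..28  e  (4B, 4-aligned)
28..30  h  (2B, 2-aligned)
30..37  g  (7B, 1-aligned)
37..38  c  (1B, 1-aligned)
38..40  -- tail padding (2B)
sizeof = 40, alignof = 8
48 − 40 = 8

8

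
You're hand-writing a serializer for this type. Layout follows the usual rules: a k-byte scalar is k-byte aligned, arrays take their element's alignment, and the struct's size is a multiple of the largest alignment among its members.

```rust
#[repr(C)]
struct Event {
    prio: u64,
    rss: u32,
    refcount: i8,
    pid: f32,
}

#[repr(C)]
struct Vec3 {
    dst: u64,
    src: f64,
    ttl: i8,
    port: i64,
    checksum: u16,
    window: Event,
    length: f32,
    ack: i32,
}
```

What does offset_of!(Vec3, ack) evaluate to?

68

Event: prio at 0 (size 8, align 8) → ends 8; rss at 8 (size 4, align 4) → ends 12; refcount at 12 (size 1, align 1) → ends 13; pad 3 to align 4 for pid; pid at 16 (size 4, align 4) → ends 20; tail pad 4 to reach multiple of 8; total 24 bytes, alignment 8
dst at 0 (size 8, align 8) → ends 8
src at 8 (size 8, align 8) → ends 16
ttl at 16 (size 1, align 1) → ends 17
pad 7 to align 8 for port
port at 24 (size 8, align 8) → ends 32
checksum at 32 (size 2, align 2) → ends 34
pad 6 to align 8 for window
window at 40 (size 24, align 8) → ends 64
length at 64 (size 4, align 4) → ends 68
ack at 68 (size 4, align 4) → ends 72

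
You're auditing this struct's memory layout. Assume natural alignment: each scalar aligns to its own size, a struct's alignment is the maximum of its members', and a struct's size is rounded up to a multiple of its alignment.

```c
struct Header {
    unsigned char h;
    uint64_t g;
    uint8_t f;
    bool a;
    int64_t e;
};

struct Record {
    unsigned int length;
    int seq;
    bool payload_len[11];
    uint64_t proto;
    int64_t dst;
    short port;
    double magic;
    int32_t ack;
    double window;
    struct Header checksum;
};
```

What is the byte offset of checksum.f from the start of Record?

88

Header: @0: h [1B, align 1] → 1; +7 pad (align 8); @8: g [8B, align 8] → 16; @16: f [1B, align 1] → 17; @17: a [1B, align 1] → 18; +6 pad (align 8); @24: e [8B, align 8] → 32; size 32, align 8
@0: length [4B, align 4] → 4
@4: seq [4B, align 4] → 8
@8: payload_len [11B, align 1] → 19
+5 pad (align 8)
@24: proto [8B, align 8] → 32
@32: dst [8B, align 8] → 40
@40: port [2B, align 2] → 42
+6 pad (align 8)
@48: magic [8B, align 8] → 56
@56: ack [4B, align 4] → 60
+4 pad (align 8)
@64: window [8B, align 8] → 72
@72: checksum [32B, align 8] → 104
within Header: f at 16
72 + 16 = 88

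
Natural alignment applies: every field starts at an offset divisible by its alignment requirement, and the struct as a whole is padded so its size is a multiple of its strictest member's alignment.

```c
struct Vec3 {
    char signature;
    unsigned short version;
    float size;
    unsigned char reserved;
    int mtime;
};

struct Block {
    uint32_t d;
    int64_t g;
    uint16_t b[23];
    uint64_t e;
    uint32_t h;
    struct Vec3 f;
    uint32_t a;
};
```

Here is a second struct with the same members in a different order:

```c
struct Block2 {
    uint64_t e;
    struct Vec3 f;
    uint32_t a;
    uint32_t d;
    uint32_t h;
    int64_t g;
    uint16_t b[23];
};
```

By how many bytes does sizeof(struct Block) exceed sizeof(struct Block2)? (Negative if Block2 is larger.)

0

Vec3: @0: signature [1B, align 1] → 1; +1 pad (align 2); @2: version [2B, align 2] → 4; @4: size [4B, align 4] → 8; @8: reserved [1B, align 1] → 9; +3 pad (align 4); @12: mtime [4B, align 4] → 16; size 16, align 4
@0: d [4B, align 4] → 4
+4 pad (align 8)
@8: g [8B, align 8] → 16
@16: b [46B, align 2] → 62
+2 pad (align 8)
@64: e [8B, align 8] → 72
@72: h [4B, align 4] → 76
@76: f [16B, align 4] → 92
@92: a [4B, align 4] → 96
size 96, align 8
— Block2 —
@0: e [8B, align 8] → 8
@8: f [16B, align 4] → 24
@24: a [4B, align 4] → 28
@28: d [4B, align 4] → 32
@32: h [4B, align 4] → 36
+4 pad (align 8)
@40: g [8B, align 8] → 48
@48: b [46B, align 2] → 94
+2 tail pad (align 8)
size 96, align 8
96 − 96 = 0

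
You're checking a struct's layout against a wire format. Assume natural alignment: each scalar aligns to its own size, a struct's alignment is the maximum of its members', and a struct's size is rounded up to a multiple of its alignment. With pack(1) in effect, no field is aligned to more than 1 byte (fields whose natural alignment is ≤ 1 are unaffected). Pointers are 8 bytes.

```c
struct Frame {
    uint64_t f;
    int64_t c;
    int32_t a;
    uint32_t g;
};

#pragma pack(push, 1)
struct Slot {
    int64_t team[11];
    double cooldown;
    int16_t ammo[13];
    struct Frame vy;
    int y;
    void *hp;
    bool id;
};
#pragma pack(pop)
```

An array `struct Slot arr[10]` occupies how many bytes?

Frame: 0..8  f  (8B, 8-aligned); 8..16  c  (8B, 8-aligned); 16..20  a  (4B, 4-aligned); 20..24  g  (4B, 4-aligned); sizeof = 24, alignof = 8
0..88  team  (88B, 1-aligned)
88..96  cooldown  (8B, 1-aligned)
96..122  ammo  (26B, 1-aligned)
122..146  vy  (24B, 1-aligned)
146..150  y  (4B, 1-aligned)
150..158  hp  (8B, 1-aligned)
158..159  id  (1B, 1-aligned)
sizeof = 159, alignof = 1
array of 10: 10 × 159 = 1590

1590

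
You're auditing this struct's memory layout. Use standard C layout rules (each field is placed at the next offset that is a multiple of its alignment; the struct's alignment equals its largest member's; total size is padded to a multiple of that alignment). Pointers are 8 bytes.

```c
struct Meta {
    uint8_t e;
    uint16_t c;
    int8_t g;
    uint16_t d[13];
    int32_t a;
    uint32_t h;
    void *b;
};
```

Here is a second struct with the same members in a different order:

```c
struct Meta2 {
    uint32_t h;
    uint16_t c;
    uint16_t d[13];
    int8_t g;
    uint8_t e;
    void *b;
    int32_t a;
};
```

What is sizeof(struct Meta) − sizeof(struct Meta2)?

-8

e at 0 (size 1, align 1) → ends 1
pad 1 to align 2 for c
c at 2 (size 2, align 2) → ends 4
g at 4 (size 1, align 1) → ends 5
pad 1 to align 2 for d
d at 6 (size 26, align 2) → ends 32
a at 32 (size 4, align 4) → ends 36
h at 36 (size 4, align 4) → ends 40
b at 40 (size 8, align 8) → ends 48
total 48 bytes, alignment 8
— Meta2 —
h at 0 (size 4, align 4) → ends 4
c at 4 (size 2, align 2) → ends 6
d at 6 (size 26, align 2) → ends 32
g at 32 (size 1, align 1) → ends 33
e at 33 (size 1, align 1) → ends 34
pad 6 to align 8 for b
b at 40 (size 8, align 8) → ends 48
a at 48 (size 4, align 4) → ends 52
tail pad 4 to reach multiple of 8
total 56 bytes, alignment 8
48 − 56 = -8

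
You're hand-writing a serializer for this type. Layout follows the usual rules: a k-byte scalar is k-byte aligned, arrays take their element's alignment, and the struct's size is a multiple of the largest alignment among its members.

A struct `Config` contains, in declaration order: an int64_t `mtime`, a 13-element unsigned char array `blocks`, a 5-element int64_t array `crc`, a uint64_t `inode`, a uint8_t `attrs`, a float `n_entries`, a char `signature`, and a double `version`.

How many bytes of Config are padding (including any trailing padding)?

13

@0: mtime [8B, align 8] → 8
@8: blocks [13B, align 1] → 21
+3 pad (align 8)
@24: crc [40B, align 8] → 64
@64: inode [8B, align 8] → 72
@72: attrs [1B, align 1] → 73
+3 pad (align 4)
@76: n_entries [4B, align 4] → 80
@80: signature [1B, align 1] → 81
+7 pad (align 8)
@88: version [8B, align 8] → 96
size 96, align 8
data bytes 83, size 96 → padding 13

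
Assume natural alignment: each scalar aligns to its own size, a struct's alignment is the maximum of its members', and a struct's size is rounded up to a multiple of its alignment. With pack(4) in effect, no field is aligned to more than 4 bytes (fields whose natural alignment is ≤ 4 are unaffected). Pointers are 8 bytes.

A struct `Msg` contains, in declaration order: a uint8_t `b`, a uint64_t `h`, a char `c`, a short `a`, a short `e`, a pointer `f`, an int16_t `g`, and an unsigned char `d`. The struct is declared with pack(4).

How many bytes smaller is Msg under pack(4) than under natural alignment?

natural layout:
  b at 0 (size 1, align 1) → ends 1
  pad 7 to align 8 for h
  h at 8 (size 8, align 8) → ends 16
  c at 16 (size 1, align 1) → ends 17
  pad 1 to align 2 for a
  a at 18 (size 2, align 2) → ends 20
  e at 20 (size 2, align 2) → ends 22
  pad 2 to align 8 for f
  f at 24 (size 8, align 8) → ends 32
  g at 32 (size 2, align 2) → ends 34
  d at 34 (size 1, align 1) → ends 35
  tail pad 5 to reach multiple of 8
  total 40 bytes, alignment 8
packed(4) layout:
  b at 0 (size 1, align 1) → ends 1
  pad 3 to align 4 for h
  h at 4 (size 8, align 4) → ends 12
  c at 12 (size 1, align 1) → ends 13
  pad 1 to align 2 for a
  a at 14 (size 2, align 2) → ends 16
  e at 16 (size 2, align 2) → ends 18
  pad 2 to align 4 for f
  f at 20 (size 8, align 4) → ends 28
  g at 28 (size 2, align 2) → ends 30
  d at 30 (size 1, align 1) → ends 31
  tail pad 1 to reach multiple of 4
  total 32 bytes, alignment 4
40 − 32 = 8

8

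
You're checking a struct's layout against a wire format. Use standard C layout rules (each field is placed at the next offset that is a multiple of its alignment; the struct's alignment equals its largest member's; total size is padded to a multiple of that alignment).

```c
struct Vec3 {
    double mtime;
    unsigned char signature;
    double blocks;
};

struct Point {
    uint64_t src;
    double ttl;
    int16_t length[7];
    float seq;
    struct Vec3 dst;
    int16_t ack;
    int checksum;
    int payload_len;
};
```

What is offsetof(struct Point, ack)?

Vec3: mtime at 0 (size 8, align 8) → ends 8; signature at 8 (size 1, align 1) → ends 9; pad 7 to align 8 for blocks; blocks at 16 (size 8, align 8) → ends 24; total 24 bytes, alignment 8
src at 0 (size 8, align 8) → ends 8
ttl at 8 (size 8, align 8) → ends 16
length at 16 (size 14, align 2) → ends 30
pad 2 to align 4 for seq
seq at 32 (size 4, align 4) → ends 36
pad 4 to align 8 for dst
dst at 40 (size 24, align 8) → ends 64
ack at 64 (size 2, align 2) → ends 66

64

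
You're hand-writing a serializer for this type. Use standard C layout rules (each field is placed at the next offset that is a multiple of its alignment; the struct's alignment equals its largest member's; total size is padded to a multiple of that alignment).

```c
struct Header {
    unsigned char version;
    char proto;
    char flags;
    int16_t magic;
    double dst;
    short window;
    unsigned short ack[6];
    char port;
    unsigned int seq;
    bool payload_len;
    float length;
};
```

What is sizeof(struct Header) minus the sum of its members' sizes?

version at 0 (size 1, align 1) → ends 1
proto at 1 (size 1, align 1) → ends 2
flags at 2 (size 1, align 1) → ends 3
pad 1 to align 2 for magic
magic at 4 (size 2, align 2) → ends 6
pad 2 to align 8 for dst
dst at 8 (size 8, align 8) → ends 16
window at 16 (size 2, align 2) → ends 18
ack at 18 (size 12, align 2) → ends 30
port at 30 (size 1, align 1) → ends 31
pad 1 to align 4 for seq
seq at 32 (size 4, align 4) → ends 36
payload_len at 36 (size 1, align 1) → ends 37
pad 3 to align 4 for length
length at 40 (size 4, align 4) → ends 44
tail pad 4 to reach multiple of 8
total 48 bytes, alignment 8
data bytes 37, size 48 → padding 11

11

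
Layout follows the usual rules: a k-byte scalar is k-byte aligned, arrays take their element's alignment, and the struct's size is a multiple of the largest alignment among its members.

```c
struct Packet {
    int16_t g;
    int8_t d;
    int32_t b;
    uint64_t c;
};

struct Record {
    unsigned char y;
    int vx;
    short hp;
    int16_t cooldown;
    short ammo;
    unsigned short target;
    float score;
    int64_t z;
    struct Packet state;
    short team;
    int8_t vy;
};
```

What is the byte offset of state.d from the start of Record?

Packet: g at 0 (size 2, align 2) → ends 2; d at 2 (size 1, align 1) → ends 3; pad 1 to align 4 for b; b at 4 (size 4, align 4) → ends 8; c at 8 (size 8, align 8) → ends 16; total 16 bytes, alignment 8
y at 0 (size 1, align 1) → ends 1
pad 3 to align 4 for vx
vx at 4 (size 4, align 4) → ends 8
hp at 8 (size 2, align 2) → ends 10
cooldown at 10 (size 2, align 2) → ends 12
ammo at 12 (size 2, align 2) → ends 14
target at 14 (size 2, align 2) → ends 16
score at 16 (size 4, align 4) → ends 20
pad 4 to align 8 for z
z at 24 (size 8, align 8) → ends 32
state at 32 (size 16, align 8) → ends 48
within Packet: d at 2
32 + 2 = 34

34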